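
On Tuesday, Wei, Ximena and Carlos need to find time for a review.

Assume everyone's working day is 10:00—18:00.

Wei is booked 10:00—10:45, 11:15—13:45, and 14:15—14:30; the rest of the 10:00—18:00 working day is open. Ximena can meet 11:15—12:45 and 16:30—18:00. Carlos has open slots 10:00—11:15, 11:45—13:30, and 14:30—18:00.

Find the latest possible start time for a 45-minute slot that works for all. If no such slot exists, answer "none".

17:15

Wei free within 10:00–18:00: 10:45–11:15, 13:45–14:15, 14:30–18:00.
Wei ∩ Ximena: 16:30–18:00.
Wei ∩ Ximena ∩ Carlos: 16:30–18:00.
Windows ≥ 45 min: 16:30–18:00.
Latest start in the last window 16:30–18:00 is 18:00 − 45 min = 17:15.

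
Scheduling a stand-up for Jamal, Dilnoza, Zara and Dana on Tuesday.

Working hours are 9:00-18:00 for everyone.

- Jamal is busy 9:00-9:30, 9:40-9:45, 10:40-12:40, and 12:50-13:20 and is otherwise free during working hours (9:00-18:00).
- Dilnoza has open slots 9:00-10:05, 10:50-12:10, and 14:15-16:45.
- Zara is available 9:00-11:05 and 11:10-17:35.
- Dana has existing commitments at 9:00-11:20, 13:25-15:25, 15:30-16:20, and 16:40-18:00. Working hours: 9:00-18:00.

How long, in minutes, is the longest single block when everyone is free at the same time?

Jamal free within 09:00–18:00: 09:30–09:40, 09:45–10:40, 12:40–12:50, 13:20–18:00.
Dana free within 09:00–18:00: 11:20–13:25, 15:25–15:30, 16:20–16:40.
Jamal ∩ Dilnoza: 09:30–09:40, 09:45–10:05, 14:15–16:45.
Jamal ∩ Dilnoza ∩ Zara: 09:30–09:40, 09:45–10:05, 14:15–16:45.
Jamal ∩ Dilnoza ∩ Zara ∩ Dana: 15:25–15:30, 16:20–16:40.
Common window lengths: 5, 20 min; longest is 20.

20 minutes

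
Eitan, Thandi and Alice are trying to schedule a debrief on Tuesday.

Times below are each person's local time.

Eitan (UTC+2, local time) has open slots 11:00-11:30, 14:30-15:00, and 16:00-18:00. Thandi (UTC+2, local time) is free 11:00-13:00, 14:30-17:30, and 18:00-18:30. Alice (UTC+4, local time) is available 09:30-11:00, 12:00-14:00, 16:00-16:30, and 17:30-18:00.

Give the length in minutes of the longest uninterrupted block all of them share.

Eitan → UTC: 09:00–09:30, 12:30–13:00, 14:00–16:00.
Thandi → UTC: 09:00–11:00, 12:30–15:30, 16:00–16:30.
Alice → UTC: 05:30–07:00, 08:00–10:00, 12:00–12:30, 13:30–14:00.
Eitan ∩ Thandi: 09:00–09:30, 12:30–13:00, 14:00–15:30.
Eitan ∩ Thandi ∩ Alice: 09:00–09:30.
Single common window of 30 minutes.

30 minutes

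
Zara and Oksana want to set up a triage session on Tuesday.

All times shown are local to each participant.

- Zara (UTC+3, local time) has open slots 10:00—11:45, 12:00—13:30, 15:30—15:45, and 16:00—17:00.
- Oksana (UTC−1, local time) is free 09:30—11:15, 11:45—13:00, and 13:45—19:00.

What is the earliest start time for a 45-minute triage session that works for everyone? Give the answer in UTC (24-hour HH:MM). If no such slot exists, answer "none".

13:00

Zara → UTC: 07:00–08:45, 09:00–10:30, 12:30–12:45, 13:00–14:00.
Oksana → UTC: 10:30–12:15, 12:45–14:00, 14:45–20:00.
Zara ∩ Oksana: 13:00–14:00.
Windows ≥ 45 min: 13:00–14:00.
Earliest such window starts at 13:00.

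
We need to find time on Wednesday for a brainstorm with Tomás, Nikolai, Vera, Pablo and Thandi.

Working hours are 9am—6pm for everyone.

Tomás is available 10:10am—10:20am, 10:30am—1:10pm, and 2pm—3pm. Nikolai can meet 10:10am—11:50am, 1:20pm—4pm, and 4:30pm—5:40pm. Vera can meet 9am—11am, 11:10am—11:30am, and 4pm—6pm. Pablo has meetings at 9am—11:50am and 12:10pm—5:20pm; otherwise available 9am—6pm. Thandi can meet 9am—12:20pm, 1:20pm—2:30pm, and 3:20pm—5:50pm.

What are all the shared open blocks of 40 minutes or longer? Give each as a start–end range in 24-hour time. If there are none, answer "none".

Pablo free within 09:00–18:00: 11:50–12:10, 17:20–18:00.
Tomás ∩ Nikolai: 10:10–10:20, 10:30–11:50, 14:00–15:00.
Tomás ∩ Nikolai ∩ Vera: 10:10–10:20, 10:30–11:00, 11:10–11:30.
Tomás ∩ Nikolai ∩ Vera ∩ Pablo: (none).
Tomás ∩ Nikolai ∩ Vera ∩ Pablo ∩ Thandi: (none).
Windows ≥ 40 min: (none).

none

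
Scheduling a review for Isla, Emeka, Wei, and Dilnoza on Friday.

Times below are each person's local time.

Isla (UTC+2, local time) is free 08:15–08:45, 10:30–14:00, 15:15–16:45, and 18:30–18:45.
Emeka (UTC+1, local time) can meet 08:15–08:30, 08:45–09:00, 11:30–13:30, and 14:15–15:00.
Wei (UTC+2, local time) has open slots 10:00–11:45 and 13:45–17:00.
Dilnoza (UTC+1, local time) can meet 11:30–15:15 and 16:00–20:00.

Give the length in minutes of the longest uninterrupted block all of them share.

Isla → UTC: 06:15–06:45, 08:30–12:00, 13:15–14:45, 16:30–16:45.
Emeka → UTC: 07:15–07:30, 07:45–08:00, 10:30–12:30, 13:15–14:00.
Wei → UTC: 08:00–09:45, 11:45–15:00.
Dilnoza → UTC: 10:30–14:15, 15:00–19:00.
Isla ∩ Emeka: 10:30–12:00, 13:15–14:00.
Isla ∩ Emeka ∩ Wei: 11:45–12:00, 13:15–14:00.
Isla ∩ Emeka ∩ Wei ∩ Dilnoza: 11:45–12:00, 13:15–14:00.
Common window lengths: 15, 45 min; longest is 45.

45 minutes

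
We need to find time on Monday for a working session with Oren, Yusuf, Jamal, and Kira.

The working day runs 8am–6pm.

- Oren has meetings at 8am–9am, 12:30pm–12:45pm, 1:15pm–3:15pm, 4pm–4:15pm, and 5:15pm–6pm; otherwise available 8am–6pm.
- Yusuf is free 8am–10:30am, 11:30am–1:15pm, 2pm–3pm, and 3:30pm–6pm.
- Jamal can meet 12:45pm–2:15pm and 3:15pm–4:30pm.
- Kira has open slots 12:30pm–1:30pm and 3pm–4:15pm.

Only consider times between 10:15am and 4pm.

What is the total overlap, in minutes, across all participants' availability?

Oren free within 08:00–18:00: 09:00–12:30, 12:45–13:15, 15:15–16:00, 16:15–17:15.
Oren ∩ Yusuf: 09:00–10:30, 11:30–12:30, 12:45–13:15, 15:30–16:00, 16:15–17:15.
Oren ∩ Yusuf ∩ Jamal: 12:45–13:15, 15:30–16:00, 16:15–16:30.
Oren ∩ Yusuf ∩ Jamal ∩ Kira: 12:45–13:15, 15:30–16:00.
Restricted to 10:15–16:00: 12:45–13:15, 15:30–16:00.
Total common minutes: 30 + 30 = 60.

60 minutes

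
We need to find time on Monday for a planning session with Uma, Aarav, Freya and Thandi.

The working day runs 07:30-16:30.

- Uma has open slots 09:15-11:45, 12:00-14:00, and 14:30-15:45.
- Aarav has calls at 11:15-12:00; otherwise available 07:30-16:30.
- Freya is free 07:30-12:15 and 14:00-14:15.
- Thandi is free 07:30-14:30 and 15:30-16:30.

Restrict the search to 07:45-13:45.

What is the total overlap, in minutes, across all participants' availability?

Aarav free within 07:30–16:30: 07:30–11:15, 12:00–16:30.
Uma ∩ Aarav: 09:15–11:15, 12:00–14:00, 14:30–15:45.
Uma ∩ Aarav ∩ Freya: 09:15–11:15, 12:00–12:15.
Uma ∩ Aarav ∩ Freya ∩ Thandi: 09:15–11:15, 12:00–12:15.
Restricted to 07:45–13:45: 09:15–11:15, 12:00–12:15.
Total common minutes: 120 + 15 = 135.

135 minutes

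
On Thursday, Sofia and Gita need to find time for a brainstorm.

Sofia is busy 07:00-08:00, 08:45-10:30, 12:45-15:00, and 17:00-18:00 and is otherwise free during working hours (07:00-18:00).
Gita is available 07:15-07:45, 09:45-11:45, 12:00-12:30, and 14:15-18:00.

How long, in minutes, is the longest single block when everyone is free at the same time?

120 minutes

Sofia free within 07:00–18:00: 08:00–08:45, 10:30–12:45, 15:00–17:00.
Sofia ∩ Gita: 10:30–11:45, 12:00–12:30, 15:00–17:00.
Common window lengths: 75, 30, 120 min; longest is 120.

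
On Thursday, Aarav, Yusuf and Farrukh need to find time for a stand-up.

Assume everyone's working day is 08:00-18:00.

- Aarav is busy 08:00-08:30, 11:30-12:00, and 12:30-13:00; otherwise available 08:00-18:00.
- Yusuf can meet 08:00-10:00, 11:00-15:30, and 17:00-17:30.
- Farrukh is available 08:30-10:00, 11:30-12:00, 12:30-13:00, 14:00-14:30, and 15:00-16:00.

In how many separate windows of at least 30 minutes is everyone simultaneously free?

3

Aarav free within 08:00–18:00: 08:30–11:30, 12:00–12:30, 13:00–18:00.
Aarav ∩ Yusuf: 08:30–10:00, 11:00–11:30, 12:00–12:30, 13:00–15:30, 17:00–17:30.
Aarav ∩ Yusuf ∩ Farrukh: 08:30–10:00, 14:00–14:30, 15:00–15:30.
Windows ≥ 30 min: 08:30–10:00, 14:00–14:30, 15:00–15:30.
That's 3 windows.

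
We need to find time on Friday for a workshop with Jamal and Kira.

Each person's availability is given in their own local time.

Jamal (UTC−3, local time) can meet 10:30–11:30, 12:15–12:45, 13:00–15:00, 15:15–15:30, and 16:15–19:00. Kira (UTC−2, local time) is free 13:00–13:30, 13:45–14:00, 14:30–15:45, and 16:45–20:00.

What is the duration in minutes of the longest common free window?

Jamal → UTC: 13:30–14:30, 15:15–15:45, 16:00–18:00, 18:15–18:30, 19:15–22:00.
Kira → UTC: 15:00–15:30, 15:45–16:00, 16:30–17:45, 18:45–22:00.
Jamal ∩ Kira: 15:15–15:30, 16:30–17:45, 19:15–22:00.
Common window lengths: 15, 75, 165 min; longest is 165.

165 minutes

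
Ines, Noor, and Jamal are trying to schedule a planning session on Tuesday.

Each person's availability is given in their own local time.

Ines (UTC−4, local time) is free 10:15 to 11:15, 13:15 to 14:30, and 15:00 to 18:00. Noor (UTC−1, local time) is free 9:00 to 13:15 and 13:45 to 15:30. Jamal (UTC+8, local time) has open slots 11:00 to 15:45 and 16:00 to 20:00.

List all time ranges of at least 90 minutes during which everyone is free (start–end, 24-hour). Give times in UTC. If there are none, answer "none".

Ines → UTC: 14:15–15:15, 17:15–18:30, 19:00–22:00.
Noor → UTC: 10:00–14:15, 14:45–16:30.
Jamal → UTC: 03:00–07:45, 08:00–12:00.
Ines ∩ Noor: 14:45–15:15.
Ines ∩ Noor ∩ Jamal: (none).
Windows ≥ 90 min: (none).

none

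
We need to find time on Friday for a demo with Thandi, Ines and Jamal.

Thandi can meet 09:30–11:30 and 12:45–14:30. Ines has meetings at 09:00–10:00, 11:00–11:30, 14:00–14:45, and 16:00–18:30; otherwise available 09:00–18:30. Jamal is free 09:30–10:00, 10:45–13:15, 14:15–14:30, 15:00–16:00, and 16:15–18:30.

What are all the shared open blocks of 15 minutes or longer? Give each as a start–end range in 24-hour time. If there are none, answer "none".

Ines free within 09:00–18:30: 10:00–11:00, 11:30–14:00, 14:45–16:00.
Thandi ∩ Ines: 10:00–11:00, 12:45–14:00.
Thandi ∩ Ines ∩ Jamal: 10:45–11:00, 12:45–13:15.
Windows ≥ 15 min: 10:45–11:00, 12:45–13:15.

10:45–11:00, 12:45–13:15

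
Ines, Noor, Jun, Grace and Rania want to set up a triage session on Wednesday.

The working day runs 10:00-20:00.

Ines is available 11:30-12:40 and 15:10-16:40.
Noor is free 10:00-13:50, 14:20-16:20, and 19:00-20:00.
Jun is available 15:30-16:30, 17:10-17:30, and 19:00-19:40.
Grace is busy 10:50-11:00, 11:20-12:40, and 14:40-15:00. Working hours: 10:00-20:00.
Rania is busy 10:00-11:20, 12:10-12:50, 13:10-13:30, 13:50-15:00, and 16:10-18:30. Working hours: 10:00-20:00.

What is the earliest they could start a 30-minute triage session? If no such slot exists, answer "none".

Grace free within 10:00–20:00: 10:00–10:50, 11:00–11:20, 12:40–14:40, 15:00–20:00.
Rania free within 10:00–20:00: 11:20–12:10, 12:50–13:10, 13:30–13:50, 15:00–16:10, 18:30–20:00.
Ines ∩ Noor: 11:30–12:40, 15:10–16:20.
Ines ∩ Noor ∩ Jun: 15:30–16:20.
Ines ∩ Noor ∩ Jun ∩ Grace: 15:30–16:20.
Ines ∩ Noor ∩ Jun ∩ Grace ∩ Rania: 15:30–16:10.
Windows ≥ 30 min: 15:30–16:10.
Earliest such window starts at 15:30.

15:30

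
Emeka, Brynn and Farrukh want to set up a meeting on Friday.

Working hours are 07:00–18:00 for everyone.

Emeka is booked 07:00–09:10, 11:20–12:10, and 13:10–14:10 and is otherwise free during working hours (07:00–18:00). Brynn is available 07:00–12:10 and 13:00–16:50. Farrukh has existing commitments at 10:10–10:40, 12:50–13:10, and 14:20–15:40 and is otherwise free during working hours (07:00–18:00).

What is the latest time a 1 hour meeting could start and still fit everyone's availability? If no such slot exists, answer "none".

Emeka free within 07:00–18:00: 09:10–11:20, 12:10–13:10, 14:10–18:00.
Farrukh free within 07:00–18:00: 07:00–10:10, 10:40–12:50, 13:10–14:20, 15:40–18:00.
Emeka ∩ Brynn: 09:10–11:20, 13:00–13:10, 14:10–16:50.
Emeka ∩ Brynn ∩ Farrukh: 09:10–10:10, 10:40–11:20, 14:10–14:20, 15:40–16:50.
Windows ≥ 60 min: 09:10–10:10, 15:40–16:50.
Latest start in the last window 15:40–16:50 is 16:50 − 60 min = 15:50.

15:50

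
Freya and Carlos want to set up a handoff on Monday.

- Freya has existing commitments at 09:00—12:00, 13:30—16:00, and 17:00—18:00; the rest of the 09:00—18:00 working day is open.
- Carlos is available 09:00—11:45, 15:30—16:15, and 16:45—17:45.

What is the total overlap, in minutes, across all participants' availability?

30 minutes

Freya free within 09:00–18:00: 12:00–13:30, 16:00–17:00.
Freya ∩ Carlos: 16:00–16:15, 16:45–17:00.
Total common minutes: 15 + 15 = 30.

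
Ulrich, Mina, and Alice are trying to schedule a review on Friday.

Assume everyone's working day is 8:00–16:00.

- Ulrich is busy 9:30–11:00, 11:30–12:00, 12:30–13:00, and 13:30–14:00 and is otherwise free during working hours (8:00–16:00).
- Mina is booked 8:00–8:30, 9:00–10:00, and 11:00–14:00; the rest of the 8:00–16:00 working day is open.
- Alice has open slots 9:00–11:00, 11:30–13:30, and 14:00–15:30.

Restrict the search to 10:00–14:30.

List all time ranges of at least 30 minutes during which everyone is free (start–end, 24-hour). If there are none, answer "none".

14:00–14:30

Ulrich free within 08:00–16:00: 08:00–09:30, 11:00–11:30, 12:00–12:30, 13:00–13:30, 14:00–16:00.
Mina free within 08:00–16:00: 08:30–09:00, 10:00–11:00, 14:00–16:00.
Ulrich ∩ Mina: 08:30–09:00, 14:00–16:00.
Ulrich ∩ Mina ∩ Alice: 14:00–15:30.
Restricted to 10:00–14:30: 14:00–14:30.
Windows ≥ 30 min: 14:00–14:30.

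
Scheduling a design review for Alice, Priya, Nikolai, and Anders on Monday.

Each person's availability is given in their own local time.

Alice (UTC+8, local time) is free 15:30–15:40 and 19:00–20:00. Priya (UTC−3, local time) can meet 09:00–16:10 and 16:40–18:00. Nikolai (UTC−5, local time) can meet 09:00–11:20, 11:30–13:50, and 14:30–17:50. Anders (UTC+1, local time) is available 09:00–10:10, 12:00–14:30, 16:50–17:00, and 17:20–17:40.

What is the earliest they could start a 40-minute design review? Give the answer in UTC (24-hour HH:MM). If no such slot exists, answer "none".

none

Alice → UTC: 07:30–07:40, 11:00–12:00.
Priya → UTC: 12:00–19:10, 19:40–21:00.
Nikolai → UTC: 14:00–16:20, 16:30–18:50, 19:30–22:50.
Anders → UTC: 08:00–09:10, 11:00–13:30, 15:50–16:00, 16:20–16:40.
Alice ∩ Priya: (none).
Alice ∩ Priya ∩ Nikolai: (none).
Alice ∩ Priya ∩ Nikolai ∩ Anders: (none).
Windows ≥ 40 min: (none).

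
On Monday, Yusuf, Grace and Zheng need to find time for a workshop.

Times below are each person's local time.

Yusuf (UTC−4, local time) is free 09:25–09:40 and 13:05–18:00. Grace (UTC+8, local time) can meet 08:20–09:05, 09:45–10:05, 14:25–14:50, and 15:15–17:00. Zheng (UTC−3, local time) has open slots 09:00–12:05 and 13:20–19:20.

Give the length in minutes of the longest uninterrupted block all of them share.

0 minutes

Yusuf → UTC: 13:25–13:40, 17:05–22:00.
Grace → UTC: 00:20–01:05, 01:45–02:05, 06:25–06:50, 07:15–09:00.
Zheng → UTC: 12:00–15:05, 16:20–22:20.
Yusuf ∩ Grace: (none).
Yusuf ∩ Grace ∩ Zheng: (none).
No common window.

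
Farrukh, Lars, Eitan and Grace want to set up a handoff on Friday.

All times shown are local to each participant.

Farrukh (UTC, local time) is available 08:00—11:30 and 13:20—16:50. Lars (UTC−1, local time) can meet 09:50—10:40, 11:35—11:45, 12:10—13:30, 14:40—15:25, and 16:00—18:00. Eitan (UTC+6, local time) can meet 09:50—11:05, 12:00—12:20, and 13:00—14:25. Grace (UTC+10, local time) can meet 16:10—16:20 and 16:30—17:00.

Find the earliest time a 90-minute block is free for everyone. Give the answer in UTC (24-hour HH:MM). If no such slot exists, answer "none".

none

Farrukh → UTC: 08:00–11:30, 13:20–16:50.
Lars → UTC: 10:50–11:40, 12:35–12:45, 13:10–14:30, 15:40–16:25, 17:00–19:00.
Eitan → UTC: 03:50–05:05, 06:00–06:20, 07:00–08:25.
Grace → UTC: 06:10–06:20, 06:30–07:00.
Farrukh ∩ Lars: 10:50–11:30, 13:20–14:30, 15:40–16:25.
Farrukh ∩ Lars ∩ Eitan: (none).
Farrukh ∩ Lars ∩ Eitan ∩ Grace: (none).
Windows ≥ 90 min: (none).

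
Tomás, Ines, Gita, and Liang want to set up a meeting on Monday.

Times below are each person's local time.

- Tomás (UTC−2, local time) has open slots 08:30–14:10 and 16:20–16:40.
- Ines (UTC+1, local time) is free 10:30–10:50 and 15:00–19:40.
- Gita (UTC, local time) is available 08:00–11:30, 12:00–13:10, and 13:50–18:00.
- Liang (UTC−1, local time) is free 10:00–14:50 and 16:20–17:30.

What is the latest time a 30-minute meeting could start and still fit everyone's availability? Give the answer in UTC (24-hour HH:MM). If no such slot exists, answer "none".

15:20

Tomás → UTC: 10:30–16:10, 18:20–18:40.
Ines → UTC: 09:30–09:50, 14:00–18:40.
Gita → UTC: 08:00–11:30, 12:00–13:10, 13:50–18:00.
Liang → UTC: 11:00–15:50, 17:20–18:30.
Tomás ∩ Ines: 14:00–16:10, 18:20–18:40.
Tomás ∩ Ines ∩ Gita: 14:00–16:10.
Tomás ∩ Ines ∩ Gita ∩ Liang: 14:00–15:50.
Windows ≥ 30 min: 14:00–15:50.
Latest start in the last window 14:00–15:50 is 15:50 − 30 min = 15:20.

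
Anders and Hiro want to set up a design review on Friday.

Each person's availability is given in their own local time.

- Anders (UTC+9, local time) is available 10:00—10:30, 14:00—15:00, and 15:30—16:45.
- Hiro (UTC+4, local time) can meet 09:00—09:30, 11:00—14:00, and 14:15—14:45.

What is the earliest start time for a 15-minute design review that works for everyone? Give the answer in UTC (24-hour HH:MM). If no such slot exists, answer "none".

05:00

Anders → UTC: 01:00–01:30, 05:00–06:00, 06:30–07:45.
Hiro → UTC: 05:00–05:30, 07:00–10:00, 10:15–10:45.
Anders ∩ Hiro: 05:00–05:30, 07:00–07:45.
Windows ≥ 15 min: 05:00–05:30, 07:00–07:45.
Earliest such window starts at 05:00.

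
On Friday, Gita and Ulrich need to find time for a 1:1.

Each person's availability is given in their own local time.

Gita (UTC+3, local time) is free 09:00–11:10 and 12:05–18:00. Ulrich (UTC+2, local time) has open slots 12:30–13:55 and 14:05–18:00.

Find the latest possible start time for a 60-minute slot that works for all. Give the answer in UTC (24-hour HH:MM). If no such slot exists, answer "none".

14:00

Gita → UTC: 06:00–08:10, 09:05–15:00.
Ulrich → UTC: 10:30–11:55, 12:05–16:00.
Gita ∩ Ulrich: 10:30–11:55, 12:05–15:00.
Windows ≥ 60 min: 10:30–11:55, 12:05–15:00.
Latest start in the last window 12:05–15:00 is 15:00 − 60 min = 14:00.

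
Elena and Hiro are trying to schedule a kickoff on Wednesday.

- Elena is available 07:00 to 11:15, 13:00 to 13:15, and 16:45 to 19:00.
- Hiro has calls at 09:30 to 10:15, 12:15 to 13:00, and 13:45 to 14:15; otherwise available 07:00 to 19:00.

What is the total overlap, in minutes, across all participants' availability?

360 minutes

Hiro free within 07:00–19:00: 07:00–09:30, 10:15–12:15, 13:00–13:45, 14:15–19:00.
Elena ∩ Hiro: 07:00–09:30, 10:15–11:15, 13:00–13:15, 16:45–19:00.
Total common minutes: 150 + 60 + 15 + 135 = 360.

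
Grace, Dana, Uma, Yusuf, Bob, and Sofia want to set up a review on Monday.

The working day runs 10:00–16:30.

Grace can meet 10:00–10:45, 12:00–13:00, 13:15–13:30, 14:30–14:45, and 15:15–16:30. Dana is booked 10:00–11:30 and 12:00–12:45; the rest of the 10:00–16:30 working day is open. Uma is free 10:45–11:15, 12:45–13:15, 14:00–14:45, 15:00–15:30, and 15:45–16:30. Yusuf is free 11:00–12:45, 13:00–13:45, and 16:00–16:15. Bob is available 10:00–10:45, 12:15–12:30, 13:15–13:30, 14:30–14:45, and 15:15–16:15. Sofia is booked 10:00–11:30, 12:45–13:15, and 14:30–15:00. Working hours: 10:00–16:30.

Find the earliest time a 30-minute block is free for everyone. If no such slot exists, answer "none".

Dana free within 10:00–16:30: 11:30–12:00, 12:45–16:30.
Sofia free within 10:00–16:30: 11:30–12:45, 13:15–14:30, 15:00–16:30.
Grace ∩ Dana: 12:45–13:00, 13:15–13:30, 14:30–14:45, 15:15–16:30.
Grace ∩ Dana ∩ Uma: 12:45–13:00, 14:30–14:45, 15:15–15:30, 15:45–16:30.
Grace ∩ Dana ∩ Uma ∩ Yusuf: 16:00–16:15.
Grace ∩ Dana ∩ Uma ∩ Yusuf ∩ Bob: 16:00–16:15.
Grace ∩ Dana ∩ Uma ∩ Yusuf ∩ Bob ∩ Sofia: 16:00–16:15.
Windows ≥ 30 min: (none).

none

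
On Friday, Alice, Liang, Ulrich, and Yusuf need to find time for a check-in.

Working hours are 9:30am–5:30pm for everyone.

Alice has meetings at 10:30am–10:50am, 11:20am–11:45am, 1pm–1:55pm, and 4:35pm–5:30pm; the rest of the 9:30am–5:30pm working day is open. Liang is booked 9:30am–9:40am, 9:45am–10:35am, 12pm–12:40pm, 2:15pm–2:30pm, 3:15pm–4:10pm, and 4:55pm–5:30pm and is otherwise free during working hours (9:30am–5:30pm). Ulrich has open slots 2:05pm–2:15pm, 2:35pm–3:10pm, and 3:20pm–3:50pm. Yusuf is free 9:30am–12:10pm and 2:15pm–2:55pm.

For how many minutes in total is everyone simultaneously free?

Alice free within 09:30–17:30: 09:30–10:30, 10:50–11:20, 11:45–13:00, 13:55–16:35.
Liang free within 09:30–17:30: 09:40–09:45, 10:35–12:00, 12:40–14:15, 14:30–15:15, 16:10–16:55.
Alice ∩ Liang: 09:40–09:45, 10:50–11:20, 11:45–12:00, 12:40–13:00, 13:55–14:15, 14:30–15:15, 16:10–16:35.
Alice ∩ Liang ∩ Ulrich: 14:05–14:15, 14:35–15:10.
Alice ∩ Liang ∩ Ulrich ∩ Yusuf: 14:35–14:55.
Total common minutes: 20.

20 minutes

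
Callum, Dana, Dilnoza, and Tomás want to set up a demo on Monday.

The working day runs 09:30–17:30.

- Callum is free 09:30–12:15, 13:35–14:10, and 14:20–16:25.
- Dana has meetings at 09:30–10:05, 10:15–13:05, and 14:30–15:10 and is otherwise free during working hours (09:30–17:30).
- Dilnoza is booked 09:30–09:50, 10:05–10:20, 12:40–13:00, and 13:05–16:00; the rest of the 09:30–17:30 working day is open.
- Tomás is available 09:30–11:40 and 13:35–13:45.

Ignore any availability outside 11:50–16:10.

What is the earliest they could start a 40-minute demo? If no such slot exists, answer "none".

none

Dana free within 09:30–17:30: 10:05–10:15, 13:05–14:30, 15:10–17:30.
Dilnoza free within 09:30–17:30: 09:50–10:05, 10:20–12:40, 13:00–13:05, 16:00–17:30.
Callum ∩ Dana: 10:05–10:15, 13:35–14:10, 14:20–14:30, 15:10–16:25.
Callum ∩ Dana ∩ Dilnoza: 16:00–16:25.
Callum ∩ Dana ∩ Dilnoza ∩ Tomás: (none).
Restricted to 11:50–16:10: (none).
Windows ≥ 40 min: (none).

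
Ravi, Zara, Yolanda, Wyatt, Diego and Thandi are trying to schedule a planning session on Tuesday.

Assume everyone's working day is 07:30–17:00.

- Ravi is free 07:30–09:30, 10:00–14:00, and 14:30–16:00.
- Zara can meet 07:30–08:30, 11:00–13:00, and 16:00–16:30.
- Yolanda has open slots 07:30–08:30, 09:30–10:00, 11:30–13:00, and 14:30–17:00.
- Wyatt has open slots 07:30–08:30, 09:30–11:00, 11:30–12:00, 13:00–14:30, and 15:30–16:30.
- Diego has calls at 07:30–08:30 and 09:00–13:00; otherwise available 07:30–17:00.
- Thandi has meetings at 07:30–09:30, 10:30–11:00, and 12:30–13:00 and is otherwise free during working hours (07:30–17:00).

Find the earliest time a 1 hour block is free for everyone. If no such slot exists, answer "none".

none

Diego free within 07:30–17:00: 08:30–09:00, 13:00–17:00.
Thandi free within 07:30–17:00: 09:30–10:30, 11:00–12:30, 13:00–17:00.
Ravi ∩ Zara: 07:30–08:30, 11:00–13:00.
Ravi ∩ Zara ∩ Yolanda: 07:30–08:30, 11:30–13:00.
Ravi ∩ Zara ∩ Yolanda ∩ Wyatt: 07:30–08:30, 11:30–12:00.
Ravi ∩ Zara ∩ Yolanda ∩ Wyatt ∩ Diego: (none).
Ravi ∩ Zara ∩ Yolanda ∩ Wyatt ∩ Diego ∩ Thandi: (none).
Windows ≥ 60 min: (none).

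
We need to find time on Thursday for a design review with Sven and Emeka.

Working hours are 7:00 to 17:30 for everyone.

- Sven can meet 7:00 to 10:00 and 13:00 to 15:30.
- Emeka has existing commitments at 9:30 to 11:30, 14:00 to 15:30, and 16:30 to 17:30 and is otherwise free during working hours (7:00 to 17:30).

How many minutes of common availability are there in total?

210 minutes

Emeka free within 07:00–17:30: 07:00–09:30, 11:30–14:00, 15:30–16:30.
Sven ∩ Emeka: 07:00–09:30, 13:00–14:00.
Total common minutes: 150 + 60 = 210.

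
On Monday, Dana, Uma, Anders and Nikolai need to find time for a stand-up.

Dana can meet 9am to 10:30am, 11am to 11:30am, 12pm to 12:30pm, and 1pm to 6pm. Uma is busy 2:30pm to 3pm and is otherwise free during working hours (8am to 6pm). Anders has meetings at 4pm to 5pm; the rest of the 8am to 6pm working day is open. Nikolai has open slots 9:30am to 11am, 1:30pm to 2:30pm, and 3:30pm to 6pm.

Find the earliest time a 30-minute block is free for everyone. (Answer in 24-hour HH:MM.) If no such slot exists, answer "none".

09:30

Uma free within 08:00–18:00: 08:00–14:30, 15:00–18:00.
Anders free within 08:00–18:00: 08:00–16:00, 17:00–18:00.
Dana ∩ Uma: 09:00–10:30, 11:00–11:30, 12:00–12:30, 13:00–14:30, 15:00–18:00.
Dana ∩ Uma ∩ Anders: 09:00–10:30, 11:00–11:30, 12:00–12:30, 13:00–14:30, 15:00–16:00, 17:00–18:00.
Dana ∩ Uma ∩ Anders ∩ Nikolai: 09:30–10:30, 13:30–14:30, 15:30–16:00, 17:00–18:00.
Windows ≥ 30 min: 09:30–10:30, 13:30–14:30, 15:30–16:00, 17:00–18:00.
Earliest such window starts at 09:30.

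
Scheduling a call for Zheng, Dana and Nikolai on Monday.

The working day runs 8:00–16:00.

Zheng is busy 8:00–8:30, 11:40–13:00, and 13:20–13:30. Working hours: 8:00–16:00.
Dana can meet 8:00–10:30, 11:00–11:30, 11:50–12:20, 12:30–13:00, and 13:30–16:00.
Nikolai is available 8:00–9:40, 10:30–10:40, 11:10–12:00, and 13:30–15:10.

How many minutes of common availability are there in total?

Zheng free within 08:00–16:00: 08:30–11:40, 13:00–13:20, 13:30–16:00.
Zheng ∩ Dana: 08:30–10:30, 11:00–11:30, 13:30–16:00.
Zheng ∩ Dana ∩ Nikolai: 08:30–09:40, 11:10–11:30, 13:30–15:10.
Total common minutes: 70 + 20 + 100 = 190.

190 minutes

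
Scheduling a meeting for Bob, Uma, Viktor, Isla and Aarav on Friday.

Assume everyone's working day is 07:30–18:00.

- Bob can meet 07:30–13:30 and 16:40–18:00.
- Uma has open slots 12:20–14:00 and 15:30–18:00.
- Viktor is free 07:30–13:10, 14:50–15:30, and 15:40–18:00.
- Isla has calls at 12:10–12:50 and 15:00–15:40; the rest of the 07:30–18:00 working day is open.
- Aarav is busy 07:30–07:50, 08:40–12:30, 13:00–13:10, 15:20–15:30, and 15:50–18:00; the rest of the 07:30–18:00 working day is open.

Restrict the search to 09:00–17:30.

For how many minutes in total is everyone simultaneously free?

10 minutes

Isla free within 07:30–18:00: 07:30–12:10, 12:50–15:00, 15:40–18:00.
Aarav free within 07:30–18:00: 07:50–08:40, 12:30–13:00, 13:10–15:20, 15:30–15:50.
Bob ∩ Uma: 12:20–13:30, 16:40–18:00.
Bob ∩ Uma ∩ Viktor: 12:20–13:10, 16:40–18:00.
Bob ∩ Uma ∩ Viktor ∩ Isla: 12:50–13:10, 16:40–18:00.
Bob ∩ Uma ∩ Viktor ∩ Isla ∩ Aarav: 12:50–13:00.
Restricted to 09:00–17:30: 12:50–13:00.
Total common minutes: 10.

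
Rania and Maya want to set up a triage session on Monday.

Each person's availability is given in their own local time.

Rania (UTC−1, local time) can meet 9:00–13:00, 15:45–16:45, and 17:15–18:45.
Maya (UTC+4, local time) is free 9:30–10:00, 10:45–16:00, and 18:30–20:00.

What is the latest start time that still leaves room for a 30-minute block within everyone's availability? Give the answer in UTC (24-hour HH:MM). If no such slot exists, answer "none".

11:30

Rania → UTC: 10:00–14:00, 16:45–17:45, 18:15–19:45.
Maya → UTC: 05:30–06:00, 06:45–12:00, 14:30–16:00.
Rania ∩ Maya: 10:00–12:00.
Windows ≥ 30 min: 10:00–12:00.
Latest start in the last window 10:00–12:00 is 12:00 − 30 min = 11:30.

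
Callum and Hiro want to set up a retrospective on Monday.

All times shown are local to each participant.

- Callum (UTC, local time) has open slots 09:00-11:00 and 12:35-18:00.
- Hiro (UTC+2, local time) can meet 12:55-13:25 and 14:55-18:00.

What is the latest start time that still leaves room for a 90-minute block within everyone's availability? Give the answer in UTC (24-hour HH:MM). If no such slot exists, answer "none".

Callum → UTC: 09:00–11:00, 12:35–18:00.
Hiro → UTC: 10:55–11:25, 12:55–16:00.
Callum ∩ Hiro: 10:55–11:00, 12:55–16:00.
Windows ≥ 90 min: 12:55–16:00.
Latest start in the last window 12:55–16:00 is 16:00 − 90 min = 14:30.

14:30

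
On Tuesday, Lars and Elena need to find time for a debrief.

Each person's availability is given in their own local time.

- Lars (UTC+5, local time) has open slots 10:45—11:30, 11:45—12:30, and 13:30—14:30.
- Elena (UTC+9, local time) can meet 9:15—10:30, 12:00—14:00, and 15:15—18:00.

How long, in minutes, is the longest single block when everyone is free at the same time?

Lars → UTC: 05:45–06:30, 06:45–07:30, 08:30–09:30.
Elena → UTC: 00:15–01:30, 03:00–05:00, 06:15–09:00.
Lars ∩ Elena: 06:15–06:30, 06:45–07:30, 08:30–09:00.
Common window lengths: 15, 45, 30 min; longest is 45.

45 minutes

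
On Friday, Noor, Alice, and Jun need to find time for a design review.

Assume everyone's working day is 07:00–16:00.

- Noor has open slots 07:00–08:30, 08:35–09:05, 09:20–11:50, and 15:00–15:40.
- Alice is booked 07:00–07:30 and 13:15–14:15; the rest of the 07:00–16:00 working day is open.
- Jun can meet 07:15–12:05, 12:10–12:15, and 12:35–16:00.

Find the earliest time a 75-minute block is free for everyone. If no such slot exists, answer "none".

09:20

Alice free within 07:00–16:00: 07:30–13:15, 14:15–16:00.
Noor ∩ Alice: 07:30–08:30, 08:35–09:05, 09:20–11:50, 15:00–15:40.
Noor ∩ Alice ∩ Jun: 07:30–08:30, 08:35–09:05, 09:20–11:50, 15:00–15:40.
Windows ≥ 75 min: 09:20–11:50.
Earliest such window starts at 09:20.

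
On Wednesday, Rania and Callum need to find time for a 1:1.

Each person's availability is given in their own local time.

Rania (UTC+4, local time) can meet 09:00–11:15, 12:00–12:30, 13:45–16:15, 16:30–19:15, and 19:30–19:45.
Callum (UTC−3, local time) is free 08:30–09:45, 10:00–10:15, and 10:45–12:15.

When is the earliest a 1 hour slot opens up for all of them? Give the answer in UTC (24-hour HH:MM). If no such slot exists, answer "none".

13:45

Rania → UTC: 05:00–07:15, 08:00–08:30, 09:45–12:15, 12:30–15:15, 15:30–15:45.
Callum → UTC: 11:30–12:45, 13:00–13:15, 13:45–15:15.
Rania ∩ Callum: 11:30–12:15, 12:30–12:45, 13:00–13:15, 13:45–15:15.
Windows ≥ 60 min: 13:45–15:15.
Earliest such window starts at 13:45.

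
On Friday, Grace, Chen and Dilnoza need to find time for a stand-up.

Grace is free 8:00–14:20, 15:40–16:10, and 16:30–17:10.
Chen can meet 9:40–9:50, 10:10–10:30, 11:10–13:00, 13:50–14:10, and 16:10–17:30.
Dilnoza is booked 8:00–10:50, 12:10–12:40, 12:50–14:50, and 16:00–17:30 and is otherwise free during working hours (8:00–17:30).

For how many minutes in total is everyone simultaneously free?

70 minutes

Dilnoza free within 08:00–17:30: 10:50–12:10, 12:40–12:50, 14:50–16:00.
Grace ∩ Chen: 09:40–09:50, 10:10–10:30, 11:10–13:00, 13:50–14:10, 16:30–17:10.
Grace ∩ Chen ∩ Dilnoza: 11:10–12:10, 12:40–12:50.
Total common minutes: 60 + 10 = 70.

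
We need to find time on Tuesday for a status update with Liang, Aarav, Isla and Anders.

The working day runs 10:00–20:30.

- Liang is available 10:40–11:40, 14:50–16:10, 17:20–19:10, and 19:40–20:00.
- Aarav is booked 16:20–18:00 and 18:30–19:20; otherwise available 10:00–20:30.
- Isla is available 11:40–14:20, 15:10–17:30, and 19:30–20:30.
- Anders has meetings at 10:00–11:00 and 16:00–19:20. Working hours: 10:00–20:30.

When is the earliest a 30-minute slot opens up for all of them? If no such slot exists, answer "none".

Aarav free within 10:00–20:30: 10:00–16:20, 18:00–18:30, 19:20–20:30.
Anders free within 10:00–20:30: 11:00–16:00, 19:20–20:30.
Liang ∩ Aarav: 10:40–11:40, 14:50–16:10, 18:00–18:30, 19:40–20:00.
Liang ∩ Aarav ∩ Isla: 15:10–16:10, 19:40–20:00.
Liang ∩ Aarav ∩ Isla ∩ Anders: 15:10–16:00, 19:40–20:00.
Windows ≥ 30 min: 15:10–16:00.
Earliest such window starts at 15:10.

15:10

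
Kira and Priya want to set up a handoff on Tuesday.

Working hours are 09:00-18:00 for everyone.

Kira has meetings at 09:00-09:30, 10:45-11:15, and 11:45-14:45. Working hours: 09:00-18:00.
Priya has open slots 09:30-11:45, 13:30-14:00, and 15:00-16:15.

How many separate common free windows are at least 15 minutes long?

3

Kira free within 09:00–18:00: 09:30–10:45, 11:15–11:45, 14:45–18:00.
Kira ∩ Priya: 09:30–10:45, 11:15–11:45, 15:00–16:15.
Windows ≥ 15 min: 09:30–10:45, 11:15–11:45, 15:00–16:15.
That's 3 windows.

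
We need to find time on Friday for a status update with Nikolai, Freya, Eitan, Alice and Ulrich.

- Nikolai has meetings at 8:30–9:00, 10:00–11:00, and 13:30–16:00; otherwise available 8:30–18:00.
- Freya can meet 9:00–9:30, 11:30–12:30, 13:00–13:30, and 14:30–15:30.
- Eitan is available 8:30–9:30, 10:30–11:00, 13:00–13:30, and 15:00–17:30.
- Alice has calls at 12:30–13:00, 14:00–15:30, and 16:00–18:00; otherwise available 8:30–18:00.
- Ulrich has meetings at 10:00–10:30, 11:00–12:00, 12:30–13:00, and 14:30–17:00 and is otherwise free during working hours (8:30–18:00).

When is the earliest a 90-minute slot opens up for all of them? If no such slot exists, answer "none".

none

Nikolai free within 08:30–18:00: 09:00–10:00, 11:00–13:30, 16:00–18:00.
Alice free within 08:30–18:00: 08:30–12:30, 13:00–14:00, 15:30–16:00.
Ulrich free within 08:30–18:00: 08:30–10:00, 10:30–11:00, 12:00–12:30, 13:00–14:30, 17:00–18:00.
Nikolai ∩ Freya: 09:00–09:30, 11:30–12:30, 13:00–13:30.
Nikolai ∩ Freya ∩ Eitan: 09:00–09:30, 13:00–13:30.
Nikolai ∩ Freya ∩ Eitan ∩ Alice: 09:00–09:30, 13:00–13:30.
Nikolai ∩ Freya ∩ Eitan ∩ Alice ∩ Ulrich: 09:00–09:30, 13:00–13:30.
Windows ≥ 90 min: (none).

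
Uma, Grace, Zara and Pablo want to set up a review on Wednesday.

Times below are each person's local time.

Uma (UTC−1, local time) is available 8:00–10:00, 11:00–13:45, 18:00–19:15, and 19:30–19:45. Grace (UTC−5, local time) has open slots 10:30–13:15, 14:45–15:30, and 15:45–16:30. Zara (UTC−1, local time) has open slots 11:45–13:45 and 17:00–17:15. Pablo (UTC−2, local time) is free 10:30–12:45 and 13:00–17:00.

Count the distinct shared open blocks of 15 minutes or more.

Uma → UTC: 09:00–11:00, 12:00–14:45, 19:00–20:15, 20:30–20:45.
Grace → UTC: 15:30–18:15, 19:45–20:30, 20:45–21:30.
Zara → UTC: 12:45–14:45, 18:00–18:15.
Pablo → UTC: 12:30–14:45, 15:00–19:00.
Uma ∩ Grace: 19:45–20:15.
Uma ∩ Grace ∩ Zara: (none).
Uma ∩ Grace ∩ Zara ∩ Pablo: (none).
Windows ≥ 15 min: (none).
That's 0 windows.

0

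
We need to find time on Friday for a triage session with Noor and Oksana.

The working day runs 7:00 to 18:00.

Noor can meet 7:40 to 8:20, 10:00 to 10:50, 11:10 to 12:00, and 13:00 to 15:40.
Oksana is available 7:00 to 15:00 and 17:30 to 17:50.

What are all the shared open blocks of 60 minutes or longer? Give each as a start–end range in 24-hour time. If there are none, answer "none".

13:00–15:00

Noor ∩ Oksana: 07:40–08:20, 10:00–10:50, 11:10–12:00, 13:00–15:00.
Windows ≥ 60 min: 13:00–15:00.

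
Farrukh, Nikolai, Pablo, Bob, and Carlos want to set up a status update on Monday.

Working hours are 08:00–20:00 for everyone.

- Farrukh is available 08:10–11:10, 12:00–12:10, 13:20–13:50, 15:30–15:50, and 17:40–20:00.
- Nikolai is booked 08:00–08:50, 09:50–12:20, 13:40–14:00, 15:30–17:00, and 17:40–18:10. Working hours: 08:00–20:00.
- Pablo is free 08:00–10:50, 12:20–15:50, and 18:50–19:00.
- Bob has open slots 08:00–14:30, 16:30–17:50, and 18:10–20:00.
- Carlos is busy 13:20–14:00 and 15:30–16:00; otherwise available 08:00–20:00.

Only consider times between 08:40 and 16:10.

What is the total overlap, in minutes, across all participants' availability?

Nikolai free within 08:00–20:00: 08:50–09:50, 12:20–13:40, 14:00–15:30, 17:00–17:40, 18:10–20:00.
Carlos free within 08:00–20:00: 08:00–13:20, 14:00–15:30, 16:00–20:00.
Farrukh ∩ Nikolai: 08:50–09:50, 13:20–13:40, 18:10–20:00.
Farrukh ∩ Nikolai ∩ Pablo: 08:50–09:50, 13:20–13:40, 18:50–19:00.
Farrukh ∩ Nikolai ∩ Pablo ∩ Bob: 08:50–09:50, 13:20–13:40, 18:50–19:00.
Farrukh ∩ Nikolai ∩ Pablo ∩ Bob ∩ Carlos: 08:50–09:50, 18:50–19:00.
Restricted to 08:40–16:10: 08:50–09:50.
Total common minutes: 60.

60 minutes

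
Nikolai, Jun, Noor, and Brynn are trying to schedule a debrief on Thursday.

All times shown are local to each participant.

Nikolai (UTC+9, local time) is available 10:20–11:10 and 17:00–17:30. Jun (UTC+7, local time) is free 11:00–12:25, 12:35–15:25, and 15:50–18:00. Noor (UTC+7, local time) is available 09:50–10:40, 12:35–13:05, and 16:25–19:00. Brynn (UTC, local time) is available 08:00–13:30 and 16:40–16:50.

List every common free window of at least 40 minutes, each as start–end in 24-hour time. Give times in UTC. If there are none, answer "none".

none

Nikolai → UTC: 01:20–02:10, 08:00–08:30.
Jun → UTC: 04:00–05:25, 05:35–08:25, 08:50–11:00.
Noor → UTC: 02:50–03:40, 05:35–06:05, 09:25–12:00.
Brynn → UTC: 08:00–13:30, 16:40–16:50.
Nikolai ∩ Jun: 08:00–08:25.
Nikolai ∩ Jun ∩ Noor: (none).
Nikolai ∩ Jun ∩ Noor ∩ Brynn: (none).
Windows ≥ 40 min: (none).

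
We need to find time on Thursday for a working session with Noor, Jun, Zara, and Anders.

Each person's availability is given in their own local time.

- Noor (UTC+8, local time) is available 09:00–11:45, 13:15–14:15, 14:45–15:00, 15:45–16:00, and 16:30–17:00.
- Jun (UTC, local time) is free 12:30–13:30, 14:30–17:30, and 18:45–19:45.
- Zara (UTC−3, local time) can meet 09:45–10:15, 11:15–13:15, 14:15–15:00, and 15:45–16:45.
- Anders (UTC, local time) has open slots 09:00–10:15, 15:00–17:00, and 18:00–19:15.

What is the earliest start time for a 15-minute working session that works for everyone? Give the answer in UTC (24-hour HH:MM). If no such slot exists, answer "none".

none

Noor → UTC: 01:00–03:45, 05:15–06:15, 06:45–07:00, 07:45–08:00, 08:30–09:00.
Jun → UTC: 12:30–13:30, 14:30–17:30, 18:45–19:45.
Zara → UTC: 12:45–13:15, 14:15–16:15, 17:15–18:00, 18:45–19:45.
Anders → UTC: 09:00–10:15, 15:00–17:00, 18:00–19:15.
Noor ∩ Jun: (none).
Noor ∩ Jun ∩ Zara: (none).
Noor ∩ Jun ∩ Zara ∩ Anders: (none).
Windows ≥ 15 min: (none).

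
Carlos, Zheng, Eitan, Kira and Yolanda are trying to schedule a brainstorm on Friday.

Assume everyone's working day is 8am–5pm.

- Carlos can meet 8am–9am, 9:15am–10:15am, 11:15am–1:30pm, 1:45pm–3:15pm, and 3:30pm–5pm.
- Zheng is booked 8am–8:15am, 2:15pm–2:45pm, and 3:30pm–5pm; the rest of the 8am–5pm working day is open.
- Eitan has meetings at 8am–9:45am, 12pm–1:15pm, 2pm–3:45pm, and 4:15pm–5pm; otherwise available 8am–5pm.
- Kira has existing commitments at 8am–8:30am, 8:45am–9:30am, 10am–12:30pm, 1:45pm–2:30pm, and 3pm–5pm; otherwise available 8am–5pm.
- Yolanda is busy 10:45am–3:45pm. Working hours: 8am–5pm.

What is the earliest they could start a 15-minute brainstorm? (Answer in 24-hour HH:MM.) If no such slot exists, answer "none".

09:45

Zheng free within 08:00–17:00: 08:15–14:15, 14:45–15:30.
Eitan free within 08:00–17:00: 09:45–12:00, 13:15–14:00, 15:45–16:15.
Kira free within 08:00–17:00: 08:30–08:45, 09:30–10:00, 12:30–13:45, 14:30–15:00.
Yolanda free within 08:00–17:00: 08:00–10:45, 15:45–17:00.
Carlos ∩ Zheng: 08:15–09:00, 09:15–10:15, 11:15–13:30, 13:45–14:15, 14:45–15:15.
Carlos ∩ Zheng ∩ Eitan: 09:45–10:15, 11:15–12:00, 13:15–13:30, 13:45–14:00.
Carlos ∩ Zheng ∩ Eitan ∩ Kira: 09:45–10:00, 13:15–13:30.
Carlos ∩ Zheng ∩ Eitan ∩ Kira ∩ Yolanda: 09:45–10:00.
Windows ≥ 15 min: 09:45–10:00.
Earliest such window starts at 09:45.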